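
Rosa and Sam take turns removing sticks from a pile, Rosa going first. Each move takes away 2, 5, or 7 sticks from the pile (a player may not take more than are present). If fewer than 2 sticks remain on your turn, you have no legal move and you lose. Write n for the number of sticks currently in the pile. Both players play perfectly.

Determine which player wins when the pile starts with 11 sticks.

Rosa wins.

Compute win/loss labels from the base case upward. A position with no move is L. Any other position is W if it can reach an L in one move, else L.
n=0: no move → L
n=1: no move → L
n=2: W (go to 0, an L position)
n=3: W (go to 1, an L position)
n=4: L (sole option 2(W) is W)
n=5: W (go to 0, an L position)
n=6: W (go to 4, an L position)
n=7: W (go to 0, an L position)
n=8: W (go to 1, an L position)
n=9: W (go to 4, an L position)
n=10: L (options 8(W), 5(W), 3(W) are all W)
n=11: W (go to 4, an L position)
From 11 Rosa can remove 7, leaving 4, reaching an L position.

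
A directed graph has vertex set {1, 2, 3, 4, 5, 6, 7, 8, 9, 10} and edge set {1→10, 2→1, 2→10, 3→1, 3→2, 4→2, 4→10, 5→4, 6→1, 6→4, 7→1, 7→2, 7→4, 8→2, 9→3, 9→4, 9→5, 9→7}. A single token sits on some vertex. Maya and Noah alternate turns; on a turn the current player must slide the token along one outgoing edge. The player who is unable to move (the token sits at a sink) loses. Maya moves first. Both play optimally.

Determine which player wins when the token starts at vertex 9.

Maya wins.

Work bottom-up. With no move the player to move loses. Otherwise the position is W if at least one move leads to an L position for the opponent, and L if every move leads to a W.
Every edge goes from a vertex to one that appears earlier in the order 10, 1, 2, 3, 4, 7, 6, 8, 5, 9, so processing vertices in that order labels each vertex after all of its successors.
10: no outgoing edge → L
1: W (go to 10, an L position)
2: W (go to 10, an L position)
3: L (options 2(W), 1(W) are all W)
4: W (go to 10, an L position)
7: L (options 4(W), 2(W), 1(W) are all W)
6: L (options 4(W), 1(W) are all W)
8: L (sole option 2(W) is W)
5: L (sole option 4(W) is W)
9: W (go to 5, an L position)
From 9 Maya can move to 5, reaching an L position.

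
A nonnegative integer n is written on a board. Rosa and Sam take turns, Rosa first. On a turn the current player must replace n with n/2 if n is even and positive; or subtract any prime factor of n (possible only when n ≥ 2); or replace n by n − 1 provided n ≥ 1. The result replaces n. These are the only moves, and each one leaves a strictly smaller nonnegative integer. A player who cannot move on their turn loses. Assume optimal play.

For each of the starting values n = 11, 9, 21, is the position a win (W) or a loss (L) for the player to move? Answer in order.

11: W, 9: L, 21: W

Label each position W (a win for the player to move) or L (a loss). A position with no legal move is L; any other position is W exactly when some move reaches an L, and L when every move reaches a W.
n=0: no move → L
n=1: reaches L-position 0 → W
n=2: reaches L-position 0 → W
n=3: reaches L-position 0 → W
n=4: only reaches 2(W), 3(W), all W → L
n=5: reaches L-position 0 → W
n=6: reaches L-position 4 → W
n=7: reaches L-position 0 → W
n=8: reaches L-position 4 → W
n=9: only reaches 6(W), 8(W), all W → L
n=10: reaches L-position 9 → W
n=11: reaches L-position 0 → W
n=12: reaches L-position 9 → W
n=13: reaches L-position 0 → W
n=14: only reaches 7(W), 12(W), 13(W), all W → L
n=15: reaches L-position 14 → W
n=16: reaches L-position 14 → W
n=17: reaches L-position 0 → W
n=18: reaches L-position 9 → W
n=19: reaches L-position 0 → W
n=20: only reaches 10(W), 15(W), 18(W), 19(W), all W → L
n=21: reaches L-position 14 → W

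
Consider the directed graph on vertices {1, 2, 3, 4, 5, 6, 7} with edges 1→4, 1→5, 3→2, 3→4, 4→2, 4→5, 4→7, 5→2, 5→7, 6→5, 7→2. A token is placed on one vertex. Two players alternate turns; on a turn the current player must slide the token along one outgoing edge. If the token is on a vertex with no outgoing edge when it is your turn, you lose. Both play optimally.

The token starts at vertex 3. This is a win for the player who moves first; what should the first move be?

Label each position W (a win for the player to move) or L (a loss). A position with no legal move is L; any other position is W exactly when some move reaches an L, and L when every move reaches a W.
Every edge goes from a vertex to one that appears earlier in the order 2, 7, 5, 4, 3, 1, 6, so processing vertices in that order labels each vertex after all of its successors.
2: no outgoing edge → L
7: →2(L), so W
5: →2(L), so W
4: →2(L), so W
3: →2(L), so W
1: →4(W), 5(W) — all W, so L
6: →5(W) only, which is W, so L
From 3, the L positions reachable in one move are: 2.

Move to 2.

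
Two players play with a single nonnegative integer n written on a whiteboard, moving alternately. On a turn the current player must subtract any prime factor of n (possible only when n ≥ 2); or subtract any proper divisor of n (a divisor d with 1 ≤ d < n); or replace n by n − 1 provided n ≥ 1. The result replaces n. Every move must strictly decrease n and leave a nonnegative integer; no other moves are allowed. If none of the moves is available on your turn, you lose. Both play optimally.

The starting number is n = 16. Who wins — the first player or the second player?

The first player wins.

Positions with no move are L. A position that does have a move is losing for the player to move precisely when every available move leads to a winning position for the opponent. Fill in the labels:
n=0: no move → L
n=1: reaches L-position 0 → W
n=2: reaches L-position 0 → W
n=3: reaches L-position 0 → W
n=4: only reaches 2(W), 3(W), all W → L
n=5: reaches L-position 0 → W
n=6: reaches L-position 4 → W
n=7: reaches L-position 0 → W
n=8: reaches L-position 4 → W
n=9: only reaches 6(W), 8(W), all W → L
n=10: reaches L-position 9 → W
n=11: reaches L-position 0 → W
n=12: reaches L-position 9 → W
n=13: reaches L-position 0 → W
n=14: only reaches 7(W), 12(W), 13(W), all W → L
n=15: reaches L-position 14 → W
n=16: reaches L-position 14 → W
The starting position 16 is W: the player to move should move to 14, handing over an L position.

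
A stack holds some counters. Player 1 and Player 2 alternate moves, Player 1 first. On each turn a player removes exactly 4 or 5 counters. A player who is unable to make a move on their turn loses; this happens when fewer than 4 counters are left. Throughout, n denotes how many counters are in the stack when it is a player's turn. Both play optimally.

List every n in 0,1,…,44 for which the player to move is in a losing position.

Use the standard recursion: the mover loses at a terminal position; elsewhere, the mover wins exactly when some move hands the opponent an L position.
n=0: no move → L
n=1: no move → L
n=2: no move → L
n=3: no move → L
n=4: →0(L), so W
n=5: →1(L), so W
n=6: →2(L), so W
n=7: →3(L), so W
n=8: →3(L), so W
n=9: →5(W), 4(W) — all W, so L
n=10: →6(W), 5(W) — all W, so L
n=11: →7(W), 6(W) — all W, so L
n=12: →8(W), 7(W) — all W, so L
n=13: →9(L), so W
n=14: →10(L), so W
n=15: →11(L), so W
n=16: →12(L), so W
n=17: →12(L), so W
n=18: →14(W), 13(W) — all W, so L
n=19: →15(W), 14(W) — all W, so L
n=20: →16(W), 15(W) — all W, so L
n=21: →17(W), 16(W) — all W, so L
n=22: →18(L), so W
n=23: →19(L), so W
n=24: →20(L), so W
n=25: →21(L), so W
n=26: →21(L), so W
n=27: →23(W), 22(W) — all W, so L
n=28: →24(W), 23(W) — all W, so L
n=29: →25(W), 24(W) — all W, so L
n=30: →26(W), 25(W) — all W, so L
n=31: →27(L), so W
n=32: →28(L), so W
n=33: →29(L), so W
n=34: →30(L), so W
n=35: →30(L), so W
n=36: →32(W), 31(W) — all W, so L
n=37: →33(W), 32(W) — all W, so L
n=38: →34(W), 33(W) — all W, so L
n=39: →35(W), 34(W) — all W, so L
n=40: →36(L), so W
n=41: →37(L), so W
n=42: →38(L), so W
n=43: →39(L), so W
n=44: →39(L), so W
Reading off the rows marked L gives the requested list; there are 20 such values of n.

0, 1, 2, 3, 9, 10, 11, 12, 18, 19, 20, 21, 27, 28, 29, 30, 36, 37, 38, 39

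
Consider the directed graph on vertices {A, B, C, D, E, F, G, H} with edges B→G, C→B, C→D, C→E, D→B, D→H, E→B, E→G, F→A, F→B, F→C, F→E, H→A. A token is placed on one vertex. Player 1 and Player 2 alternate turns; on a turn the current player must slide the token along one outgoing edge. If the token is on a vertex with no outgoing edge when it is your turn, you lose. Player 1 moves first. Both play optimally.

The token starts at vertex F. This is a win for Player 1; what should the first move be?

Move to A.

Positions with no move are L. A position that does have a move is losing for the player to move precisely when every available move leads to a winning position for the opponent. Fill in the labels:
Every edge goes from a vertex to one that appears earlier in the order A, G, B, H, E, D, C, F, so processing vertices in that order labels each vertex after all of its successors.
A: no outgoing edge → L
G: no outgoing edge → L
B: can move to G, which is L ⇒ W
H: can move to A, which is L ⇒ W
E: can move to G, which is L ⇒ W
D: moves to H(W), B(W); every one is W ⇒ L
C: can move to D, which is L ⇒ W
F: can move to A, which is L ⇒ W
From F, the L positions reachable in one move are: A.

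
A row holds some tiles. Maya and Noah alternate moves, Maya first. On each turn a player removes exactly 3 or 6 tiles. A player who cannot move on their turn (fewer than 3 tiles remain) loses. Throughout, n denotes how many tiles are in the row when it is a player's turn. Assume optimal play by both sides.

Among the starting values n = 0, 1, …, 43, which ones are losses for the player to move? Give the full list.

0, 1, 2, 9, 10, 11, 18, 19, 20, 27, 28, 29, 36, 37, 38

Work bottom-up. With no move the player to move loses. Otherwise the position is W if at least one move leads to an L position for the opponent, and L if every move leads to a W.
n=0: no move → L
n=1: no move → L
n=2: no move → L
n=3: reaches L-position 0 → W
n=4: reaches L-position 1 → W
n=5: reaches L-position 2 → W
n=6: reaches L-position 0 → W
n=7: reaches L-position 1 → W
n=8: reaches L-position 2 → W
n=9: only reaches 6(W), 3(W), all W → L
n=10: only reaches 7(W), 4(W), all W → L
n=11: only reaches 8(W), 5(W), all W → L
n=12: reaches L-position 9 → W
n=13: reaches L-position 10 → W
n=14: reaches L-position 11 → W
n=15: reaches L-position 9 → W
n=16: reaches L-position 10 → W
n=17: reaches L-position 11 → W
n=18: only reaches 15(W), 12(W), all W → L
n=19: only reaches 16(W), 13(W), all W → L
n=20: only reaches 17(W), 14(W), all W → L
n=21: reaches L-position 18 → W
n=22: reaches L-position 19 → W
n=23: reaches L-position 20 → W
n=24: reaches L-position 18 → W
n=25: reaches L-position 19 → W
n=26: reaches L-position 20 → W
n=27: only reaches 24(W), 21(W), all W → L
n=28: only reaches 25(W), 22(W), all W → L
n=29: only reaches 26(W), 23(W), all W → L
n=30: reaches L-position 27 → W
n=31: reaches L-position 28 → W
n=32: reaches L-position 29 → W
n=33: reaches L-position 27 → W
n=34: reaches L-position 28 → W
n=35: reaches L-position 29 → W
n=36: only reaches 33(W), 30(W), all W → L
n=37: only reaches 34(W), 31(W), all W → L
n=38: only reaches 35(W), 32(W), all W → L
n=39: reaches L-position 36 → W
n=40: reaches L-position 37 → W
n=41: reaches L-position 38 → W
n=42: reaches L-position 36 → W
n=43: reaches L-position 37 → W
The losing starting values of n are exactly the entries labelled L in this table (15 of them).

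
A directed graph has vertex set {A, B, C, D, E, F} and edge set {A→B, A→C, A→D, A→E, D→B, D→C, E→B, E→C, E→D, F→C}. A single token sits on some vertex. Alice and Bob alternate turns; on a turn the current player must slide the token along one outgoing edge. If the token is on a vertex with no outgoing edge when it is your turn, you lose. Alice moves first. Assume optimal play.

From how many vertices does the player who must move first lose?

2

Positions with no move are L. A position that does have a move is losing for the player to move precisely when every available move leads to a winning position for the opponent. Fill in the labels:
Every edge goes from a vertex to one that appears earlier in the order B, C, D, E, A, F, so processing vertices in that order labels each vertex after all of its successors.
B: no outgoing edge → L
C: no outgoing edge → L
D: reaches L-position C → W
E: reaches L-position C → W
A: reaches L-position C → W
F: reaches L-position C → W
The L vertices are B, C; that is 2 in all.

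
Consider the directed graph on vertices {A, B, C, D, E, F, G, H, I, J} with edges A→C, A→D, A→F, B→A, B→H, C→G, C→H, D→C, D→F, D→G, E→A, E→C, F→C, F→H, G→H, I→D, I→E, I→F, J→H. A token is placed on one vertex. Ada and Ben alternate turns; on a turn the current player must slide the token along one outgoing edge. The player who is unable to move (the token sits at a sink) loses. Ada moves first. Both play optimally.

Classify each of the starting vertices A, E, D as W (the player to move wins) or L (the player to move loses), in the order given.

Classify positions by backward induction: terminal positions (no move available) are L. From any other position, the mover wins iff some move reaches an L.
Every edge goes from a vertex to one that appears earlier in the order H, G, C, F, D, A, E, J, I, B, so processing vertices in that order labels each vertex after all of its successors.
H: no outgoing edge → L
G: can move to H, which is L ⇒ W
C: can move to H, which is L ⇒ W
F: can move to H, which is L ⇒ W
D: moves to F(W), C(W), G(W); every one is W ⇒ L
A: can move to D, which is L ⇒ W
E: moves to A(W), C(W); every one is W ⇒ L
J: can move to H, which is L ⇒ W
I: can move to E, which is L ⇒ W
B: can move to H, which is L ⇒ W

A: W, E: L, D: L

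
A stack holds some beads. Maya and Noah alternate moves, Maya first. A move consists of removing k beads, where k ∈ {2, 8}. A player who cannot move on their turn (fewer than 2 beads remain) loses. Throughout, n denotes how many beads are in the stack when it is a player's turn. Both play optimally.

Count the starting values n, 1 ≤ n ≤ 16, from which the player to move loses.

7

Work bottom-up. With no move the player to move loses. Otherwise the position is W if at least one move leads to an L position for the opponent, and L if every move leads to a W.
n=0: no move → L
n=1: no move → L
n=2: →0(L), so W
n=3: →1(L), so W
n=4: →2(W) only, which is W, so L
n=5: →3(W) only, which is W, so L
n=6: →4(L), so W
n=7: →5(L), so W
n=8: →0(L), so W
n=9: →1(L), so W
n=10: →8(W), 2(W) — all W, so L
n=11: →9(W), 3(W) — all W, so L
n=12: →10(L), so W
n=13: →11(L), so W
n=14: →12(W), 6(W) — all W, so L
n=15: →13(W), 7(W) — all W, so L
n=16: →14(L), so W
L entries with 1 ≤ n ≤ 16 (n=0 is outside the asked range and is not counted): n = 1, 4, 5, 10, 11, 14, 15; that makes 7.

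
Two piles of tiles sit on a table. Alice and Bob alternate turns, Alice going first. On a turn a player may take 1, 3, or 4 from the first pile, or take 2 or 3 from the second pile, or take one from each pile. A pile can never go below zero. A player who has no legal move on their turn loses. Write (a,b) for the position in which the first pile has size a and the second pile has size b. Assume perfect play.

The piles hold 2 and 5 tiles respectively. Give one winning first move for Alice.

Label each position W (a win for the player to move) or L (a loss). A position with no legal move is L; any other position is W exactly when some move reaches an L, and L when every move reaches a W.
No move ever increases a pile, so every position that can arise here has a ≤ 2 and b ≤ 5; it is enough to label the cells with 0 ≤ a ≤ 2 and 0 ≤ b ≤ 5.
Every move lowers a or b (never raises either), so fill the grid row by row in increasing a, and left to right within a row: each cell's successors are then already labelled.
      b=0  b=1  b=2  b=3  b=4  b=5
a=0:    L    L    W    W    W    L
a=1:    W    W    W    L    L    W
a=2:    L    L    W    W    W    W
Cells with no legal move (terminal, hence L): (0,0), (0,1).
The remaining L cells, each justified by listing all of its moves:
(0,5): L (options (0,3)(W), (0,2)(W) are all W)
(1,3): L (options (0,3)(W), (1,1)(W), (1,0)(W), (0,2)(W) are all W)
(1,4): L (options (0,4)(W), (1,2)(W), (1,1)(W), (0,3)(W) are all W)
(2,0): L (sole option (1,0)(W) is W)
(2,1): L (options (1,1)(W), (1,0)(W) are all W)
Every other cell has at least one move into one of the L cells above, so it is W.
From (2,5), the L positions reachable in one move are: (1,4).

Move to (1,4).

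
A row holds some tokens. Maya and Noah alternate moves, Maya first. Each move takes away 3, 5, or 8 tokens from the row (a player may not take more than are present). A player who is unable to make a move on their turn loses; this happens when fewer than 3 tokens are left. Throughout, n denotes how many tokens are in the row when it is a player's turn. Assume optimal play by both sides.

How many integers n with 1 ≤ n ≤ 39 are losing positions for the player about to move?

11

Label each position W (a win for the player to move) or L (a loss). A position with no legal move is L; any other position is W exactly when some move reaches an L, and L when every move reaches a W.
n=0: no move → L
n=1: no move → L
n=2: no move → L
n=3: W (go to 0, an L position)
n=4: W (go to 1, an L position)
n=5: W (go to 2, an L position)
n=6: W (go to 1, an L position)
n=7: W (go to 2, an L position)
n=8: W (go to 0, an L position)
n=9: W (go to 1, an L position)
n=10: W (go to 2, an L position)
n=11: L (options 8(W), 6(W), 3(W) are all W)
n=12: L (options 9(W), 7(W), 4(W) are all W)
n=13: L (options 10(W), 8(W), 5(W) are all W)
n=14: W (go to 11, an L position)
n=15: W (go to 12, an L position)
n=16: W (go to 13, an L position)
n=17: W (go to 12, an L position)
n=18: W (go to 13, an L position)
n=19: W (go to 11, an L position)
n=20: W (go to 12, an L position)
n=21: W (go to 13, an L position)
n=22: L (options 19(W), 17(W), 14(W) are all W)
n=23: L (options 20(W), 18(W), 15(W) are all W)
n=24: L (options 21(W), 19(W), 16(W) are all W)
n=25: W (go to 22, an L position)
n=26: W (go to 23, an L position)
n=27: W (go to 24, an L position)
n=28: W (go to 23, an L position)
n=29: W (go to 24, an L position)
n=30: W (go to 22, an L position)
n=31: W (go to 23, an L position)
n=32: W (go to 24, an L position)
n=33: L (options 30(W), 28(W), 25(W) are all W)
n=34: L (options 31(W), 29(W), 26(W) are all W)
n=35: L (options 32(W), 30(W), 27(W) are all W)
n=36: W (go to 33, an L position)
n=37: W (go to 34, an L position)
n=38: W (go to 35, an L position)
n=39: W (go to 34, an L position)
L entries with 1 ≤ n ≤ 39 (n=0 is outside the asked range and is not counted): n = 1, 2, 11, 12, 13, 22, 23, 24, 33, 34, 35; that makes 11.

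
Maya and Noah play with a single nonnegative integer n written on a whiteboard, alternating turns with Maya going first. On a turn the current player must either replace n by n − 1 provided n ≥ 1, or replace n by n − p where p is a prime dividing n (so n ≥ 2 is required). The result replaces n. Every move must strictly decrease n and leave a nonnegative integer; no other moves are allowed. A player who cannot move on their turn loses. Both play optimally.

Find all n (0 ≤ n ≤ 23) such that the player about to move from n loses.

0, 4, 8, 12, 16, 20

Compute win/loss labels from the base case upward. A position with no move is L. Any other position is W if it can reach an L in one move, else L.
n=0: no move → L
n=1: can move to 0, which is L ⇒ W
n=2: can move to 0, which is L ⇒ W
n=3: can move to 0, which is L ⇒ W
n=4: moves to 2(W), 3(W); every one is W ⇒ L
n=5: can move to 0, which is L ⇒ W
n=6: can move to 4, which is L ⇒ W
n=7: can move to 0, which is L ⇒ W
n=8: moves to 6(W), 7(W); every one is W ⇒ L
n=9: can move to 8, which is L ⇒ W
n=10: can move to 8, which is L ⇒ W
n=11: can move to 0, which is L ⇒ W
n=12: moves to 9(W), 10(W), 11(W); every one is W ⇒ L
n=13: can move to 0, which is L ⇒ W
n=14: can move to 12, which is L ⇒ W
n=15: can move to 12, which is L ⇒ W
n=16: moves to 14(W), 15(W); every one is W ⇒ L
n=17: can move to 0, which is L ⇒ W
n=18: can move to 16, which is L ⇒ W
n=19: can move to 0, which is L ⇒ W
n=20: moves to 15(W), 18(W), 19(W); every one is W ⇒ L
n=21: can move to 20, which is L ⇒ W
n=22: can move to 20, which is L ⇒ W
n=23: can move to 0, which is L ⇒ W
The losing starting values of n are exactly the entries labelled L in this table (6 of them).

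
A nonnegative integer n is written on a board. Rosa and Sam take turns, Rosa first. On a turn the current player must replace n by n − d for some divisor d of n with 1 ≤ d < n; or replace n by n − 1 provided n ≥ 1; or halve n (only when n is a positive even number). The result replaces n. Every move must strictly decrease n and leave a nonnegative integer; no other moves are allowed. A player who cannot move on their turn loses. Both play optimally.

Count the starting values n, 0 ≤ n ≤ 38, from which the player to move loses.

Classify positions by backward induction: terminal positions (no move available) are L. From any other position, the mover wins iff some move reaches an L.
n=0: no move → L
n=1: can move to 0, which is L ⇒ W
n=2: the only move is to 1(W), a W ⇒ L
n=3: can move to 2, which is L ⇒ W
n=4: can move to 2, which is L ⇒ W
n=5: the only move is to 4(W), a W ⇒ L
n=6: can move to 5, which is L ⇒ W
n=7: the only move is to 6(W), a W ⇒ L
n=8: can move to 7, which is L ⇒ W
n=9: moves to 6(W), 8(W); every one is W ⇒ L
n=10: can move to 5, which is L ⇒ W
n=11: the only move is to 10(W), a W ⇒ L
n=12: can move to 9, which is L ⇒ W
n=13: the only move is to 12(W), a W ⇒ L
n=14: can move to 7, which is L ⇒ W
n=15: moves to 10(W), 12(W), 14(W); every one is W ⇒ L
n=16: can move to 15, which is L ⇒ W
n=17: the only move is to 16(W), a W ⇒ L
n=18: can move to 9, which is L ⇒ W
n=19: the only move is to 18(W), a W ⇒ L
n=20: can move to 15, which is L ⇒ W
n=21: moves to 14(W), 18(W), 20(W); every one is W ⇒ L
n=22: can move to 11, which is L ⇒ W
n=23: the only move is to 22(W), a W ⇒ L
n=24: can move to 21, which is L ⇒ W
n=25: moves to 20(W), 24(W); every one is W ⇒ L
n=26: can move to 13, which is L ⇒ W
n=27: moves to 18(W), 24(W), 26(W); every one is W ⇒ L
n=28: can move to 21, which is L ⇒ W
n=29: the only move is to 28(W), a W ⇒ L
n=30: can move to 15, which is L ⇒ W
n=31: the only move is to 30(W), a W ⇒ L
n=32: can move to 31, which is L ⇒ W
n=33: moves to 22(W), 30(W), 32(W); every one is W ⇒ L
n=34: can move to 17, which is L ⇒ W
n=35: moves to 28(W), 30(W), 34(W); every one is W ⇒ L
n=36: can move to 27, which is L ⇒ W
n=37: the only move is to 36(W), a W ⇒ L
n=38: can move to 19, which is L ⇒ W
L entries with 0 ≤ n ≤ 38: n = 0, 2, 5, 7, 9, 11, 13, 15, 17, 19, 21, 23, 25, 27, 29, 31, 33, 35, 37; that makes 19.

19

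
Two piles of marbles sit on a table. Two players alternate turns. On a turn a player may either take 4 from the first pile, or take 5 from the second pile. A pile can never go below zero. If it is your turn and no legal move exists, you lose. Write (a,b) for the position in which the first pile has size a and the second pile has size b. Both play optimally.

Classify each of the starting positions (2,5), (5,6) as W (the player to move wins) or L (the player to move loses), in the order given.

Compute win/loss labels from the base case upward. A position with no move is L. Any other position is W if it can reach an L in one move, else L.
No move ever increases a pile, so every position that can arise here has a ≤ 5 and b ≤ 6; it is enough to label the cells with 0 ≤ a ≤ 5 and 0 ≤ b ≤ 6.
Every move lowers a or b (never raises either), so fill the grid row by row in increasing a, and left to right within a row: each cell's successors are then already labelled.
      b=0  b=1  b=2  b=3  b=4  b=5  b=6
a=0:    L    L    L    L    L    W    W
a=1:    L    L    L    L    L    W    W
a=2:    L    L    L    L    L    W    W
a=3:    L    L    L    L    L    W    W
a=4:    W    W    W    W    W    L    L
a=5:    W    W    W    W    W    L    L
Cells with no legal move (terminal, hence L): (0,0), (0,1), (0,2), (0,3), (0,4), (1,0), (1,1), (1,2), (1,3), (1,4), (2,0), (2,1), (2,2), (2,3), (2,4), (3,0), (3,1), (3,2), (3,3), (3,4).
The remaining L cells, each justified by listing all of its moves:
(4,5): moves to (0,5)(W), (4,0)(W); every one is W ⇒ L
(4,6): moves to (0,6)(W), (4,1)(W); every one is W ⇒ L
(5,5): moves to (1,5)(W), (5,0)(W); every one is W ⇒ L
(5,6): moves to (1,6)(W), (5,1)(W); every one is W ⇒ L
Every other cell has at least one move into one of the L cells above, so it is W.
(2,5): the move to (2,0) reaches an L cell, so W
(5,6): one of the L cells justified above, so L

(2,5): W, (5,6): L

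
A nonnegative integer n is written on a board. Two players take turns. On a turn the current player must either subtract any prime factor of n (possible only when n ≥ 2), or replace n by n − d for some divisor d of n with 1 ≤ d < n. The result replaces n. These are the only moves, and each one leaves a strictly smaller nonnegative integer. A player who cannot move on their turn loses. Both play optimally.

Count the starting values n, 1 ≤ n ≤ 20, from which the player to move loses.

5

Build the W/L table. Terminal = L. A non-terminal position is W if it has a move to some L; otherwise it is L.
n=0: no move → L
n=1: no move → L
n=2: reaches L-position 0 → W
n=3: reaches L-position 0 → W
n=4: only reaches 2(W), 3(W), all W → L
n=5: reaches L-position 0 → W
n=6: reaches L-position 4 → W
n=7: reaches L-position 0 → W
n=8: reaches L-position 4 → W
n=9: only reaches 6(W), 8(W), all W → L
n=10: reaches L-position 9 → W
n=11: reaches L-position 0 → W
n=12: reaches L-position 9 → W
n=13: reaches L-position 0 → W
n=14: only reaches 7(W), 12(W), 13(W), all W → L
n=15: reaches L-position 14 → W
n=16: reaches L-position 14 → W
n=17: reaches L-position 0 → W
n=18: reaches L-position 9 → W
n=19: reaches L-position 0 → W
n=20: only reaches 10(W), 15(W), 16(W), 18(W), 19(W), all W → L
L entries with 1 ≤ n ≤ 20 (n=0 is outside the asked range and is not counted): n = 1, 4, 9, 14, 20; that makes 5.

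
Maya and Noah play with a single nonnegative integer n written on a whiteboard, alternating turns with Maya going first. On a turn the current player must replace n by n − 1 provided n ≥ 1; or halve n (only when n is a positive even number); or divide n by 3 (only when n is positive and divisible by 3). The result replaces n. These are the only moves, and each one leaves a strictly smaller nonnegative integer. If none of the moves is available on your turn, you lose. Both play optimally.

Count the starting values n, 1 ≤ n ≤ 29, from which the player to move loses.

11

Positions with no move are L. A position that does have a move is losing for the player to move precisely when every available move leads to a winning position for the opponent. Fill in the labels:
n=0: no move → L
n=1: W (go to 0, an L position)
n=2: L (sole option 1(W) is W)
n=3: W (go to 2, an L position)
n=4: W (go to 2, an L position)
n=5: L (sole option 4(W) is W)
n=6: W (go to 2, an L position)
n=7: L (sole option 6(W) is W)
n=8: W (go to 7, an L position)
n=9: L (options 3(W), 8(W) are all W)
n=10: W (go to 5, an L position)
n=11: L (sole option 10(W) is W)
n=12: W (go to 11, an L position)
n=13: L (sole option 12(W) is W)
n=14: W (go to 7, an L position)
n=15: W (go to 5, an L position)
n=16: L (options 8(W), 15(W) are all W)
n=17: W (go to 16, an L position)
n=18: W (go to 9, an L position)
n=19: L (sole option 18(W) is W)
n=20: W (go to 19, an L position)
n=21: W (go to 7, an L position)
n=22: W (go to 11, an L position)
n=23: L (sole option 22(W) is W)
n=24: W (go to 23, an L position)
n=25: L (sole option 24(W) is W)
n=26: W (go to 13, an L position)
n=27: W (go to 9, an L position)
n=28: L (options 14(W), 27(W) are all W)
n=29: W (go to 28, an L position)
L entries with 1 ≤ n ≤ 29 (n=0 is outside the asked range and is not counted): n = 2, 5, 7, 9, 11, 13, 16, 19, 23, 25, 28; that makes 11.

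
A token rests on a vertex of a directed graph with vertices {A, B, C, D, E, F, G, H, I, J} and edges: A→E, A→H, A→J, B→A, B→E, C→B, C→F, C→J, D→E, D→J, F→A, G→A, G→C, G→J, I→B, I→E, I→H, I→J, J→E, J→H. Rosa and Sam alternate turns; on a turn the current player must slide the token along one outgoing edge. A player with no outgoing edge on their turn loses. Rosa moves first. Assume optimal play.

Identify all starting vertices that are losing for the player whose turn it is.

Label each position W (a win for the player to move) or L (a loss). A position with no legal move is L; any other position is W exactly when some move reaches an L, and L when every move reaches a W.
Every edge goes from a vertex to one that appears earlier in the order H, E, J, A, B, F, I, C, G, D, so processing vertices in that order labels each vertex after all of its successors.
H: no outgoing edge → L
E: no outgoing edge → L
J: can move to E, which is L ⇒ W
A: can move to E, which is L ⇒ W
B: can move to E, which is L ⇒ W
F: the only move is to A(W), a W ⇒ L
I: can move to E, which is L ⇒ W
C: can move to F, which is L ⇒ W
G: moves to C(W), A(W), J(W); every one is W ⇒ L
D: can move to E, which is L ⇒ W
Reading off the rows marked L gives the requested list; there are 4 such vertices.

E, F, G, H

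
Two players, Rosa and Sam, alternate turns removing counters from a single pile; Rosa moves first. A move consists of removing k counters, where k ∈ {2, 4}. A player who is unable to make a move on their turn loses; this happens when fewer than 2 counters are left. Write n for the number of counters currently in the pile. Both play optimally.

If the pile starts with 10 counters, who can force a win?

Work bottom-up. With no move the player to move loses. Otherwise the position is W if at least one move leads to an L position for the opponent, and L if every move leads to a W.
n=0: no move → L
n=1: no move → L
n=2: can move to 0, which is L ⇒ W
n=3: can move to 1, which is L ⇒ W
n=4: can move to 0, which is L ⇒ W
n=5: can move to 1, which is L ⇒ W
n=6: moves to 4(W), 2(W); every one is W ⇒ L
n=7: moves to 5(W), 3(W); every one is W ⇒ L
n=8: can move to 6, which is L ⇒ W
n=9: can move to 7, which is L ⇒ W
n=10: can move to 6, which is L ⇒ W
From 10 Rosa can remove 4, leaving 6, reaching an L position.

Rosa wins.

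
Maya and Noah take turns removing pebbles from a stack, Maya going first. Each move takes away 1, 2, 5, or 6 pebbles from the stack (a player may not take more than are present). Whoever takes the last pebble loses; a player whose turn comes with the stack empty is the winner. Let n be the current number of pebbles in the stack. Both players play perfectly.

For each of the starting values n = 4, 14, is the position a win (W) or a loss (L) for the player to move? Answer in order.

4: L, 14: W

Work bottom-up. With no move the player to move wins. Otherwise the position is W if at least one move leads to an L position for the opponent, and L if every move leads to a W.
n=0: no move; the opponent has just taken the last pebble and therefore loses → W
n=1: L (sole option 0(W) is W)
n=2: W (go to 1, an L position)
n=3: W (go to 1, an L position)
n=4: L (options 3(W), 2(W) are all W)
n=5: W (go to 4, an L position)
n=6: W (go to 4, an L position)
n=7: W (go to 1, an L position)
n=8: L (options 7(W), 6(W), 3(W), 2(W) are all W)
n=9: W (go to 8, an L position)
n=10: W (go to 8, an L position)
n=11: L (options 10(W), 9(W), 6(W), 5(W) are all W)
n=12: W (go to 11, an L position)
n=13: W (go to 11, an L position)
n=14: W (go to 8, an L position)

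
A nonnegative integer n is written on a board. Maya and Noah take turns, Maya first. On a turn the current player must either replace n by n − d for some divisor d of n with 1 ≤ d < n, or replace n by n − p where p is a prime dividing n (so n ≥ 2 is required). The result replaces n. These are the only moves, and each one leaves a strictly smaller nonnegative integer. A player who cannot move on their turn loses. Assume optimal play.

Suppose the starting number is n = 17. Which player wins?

Maya wins.

Label each position W (a win for the player to move) or L (a loss). A position with no legal move is L; any other position is W exactly when some move reaches an L, and L when every move reaches a W.
n=0: no move → L
n=1: no move → L
n=2: W (go to 0, an L position)
n=3: W (go to 0, an L position)
n=4: L (options 2(W), 3(W) are all W)
n=5: W (go to 0, an L position)
n=6: W (go to 4, an L position)
n=7: W (go to 0, an L position)
n=8: W (go to 4, an L position)
n=9: L (options 6(W), 8(W) are all W)
n=10: W (go to 9, an L position)
n=11: W (go to 0, an L position)
n=12: W (go to 9, an L position)
n=13: W (go to 0, an L position)
n=14: L (options 7(W), 12(W), 13(W) are all W)
n=15: W (go to 14, an L position)
n=16: W (go to 14, an L position)
n=17: W (go to 0, an L position)
From 17 Maya can move to 0, reaching an L position.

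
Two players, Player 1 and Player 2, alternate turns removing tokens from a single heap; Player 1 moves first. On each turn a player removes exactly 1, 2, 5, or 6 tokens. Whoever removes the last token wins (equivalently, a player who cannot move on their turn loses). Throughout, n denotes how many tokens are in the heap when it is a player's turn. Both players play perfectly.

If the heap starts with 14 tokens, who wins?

Use the standard recursion: the mover loses at a terminal position; elsewhere, the mover wins exactly when some move hands the opponent an L position.
n=0: no move → L
n=1: W (go to 0, an L position)
n=2: W (go to 0, an L position)
n=3: L (options 2(W), 1(W) are all W)
n=4: W (go to 3, an L position)
n=5: W (go to 3, an L position)
n=6: W (go to 0, an L position)
n=7: L (options 6(W), 5(W), 2(W), 1(W) are all W)
n=8: W (go to 7, an L position)
n=9: W (go to 7, an L position)
n=10: L (options 9(W), 8(W), 5(W), 4(W) are all W)
n=11: W (go to 10, an L position)
n=12: W (go to 10, an L position)
n=13: W (go to 7, an L position)
n=14: L (options 13(W), 12(W), 9(W), 8(W) are all W)
Every move from 14 reaches a W position, so the mover loses.

Player 2 wins.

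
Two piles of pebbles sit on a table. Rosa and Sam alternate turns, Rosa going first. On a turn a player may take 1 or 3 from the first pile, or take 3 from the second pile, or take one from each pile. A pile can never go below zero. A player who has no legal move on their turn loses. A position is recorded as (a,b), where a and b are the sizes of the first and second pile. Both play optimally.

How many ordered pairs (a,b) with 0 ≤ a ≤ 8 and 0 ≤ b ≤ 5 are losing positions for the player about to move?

23

Compute win/loss labels from the base case upward. A position with no move is L. Any other position is W if it can reach an L in one move, else L.
Every move lowers a or b (never raises either), so fill the grid row by row in increasing a, and left to right within a row: each cell's successors are then already labelled.
      b=0  b=1  b=2  b=3  b=4  b=5
a=0:    L    L    L    W    W    W
a=1:    W    W    W    W    L    L
a=2:    L    L    L    W    W    W
a=3:    W    W    W    W    L    L
a=4:    L    L    L    W    W    W
a=5:    W    W    W    W    L    L
a=6:    L    L    L    W    W    W
a=7:    W    W    W    W    L    L
a=8:    L    L    L    W    W    W
Cells with no legal move (terminal, hence L): (0,0), (0,1), (0,2).
The remaining L cells, each justified by listing all of its moves:
(1,4): moves to (0,4)(W), (1,1)(W), (0,3)(W); every one is W ⇒ L
(1,5): moves to (0,5)(W), (1,2)(W), (0,4)(W); every one is W ⇒ L
(2,0): the only move is to (1,0)(W), a W ⇒ L
(2,1): moves to (1,1)(W), (1,0)(W); every one is W ⇒ L
(2,2): moves to (1,2)(W), (1,1)(W); every one is W ⇒ L
(3,4): moves to (2,4)(W), (0,4)(W), (3,1)(W), (2,3)(W); every one is W ⇒ L
(3,5): moves to (2,5)(W), (0,5)(W), (3,2)(W), (2,4)(W); every one is W ⇒ L
(4,0): moves to (3,0)(W), (1,0)(W); every one is W ⇒ L
(4,1): moves to (3,1)(W), (1,1)(W), (3,0)(W); every one is W ⇒ L
(4,2): moves to (3,2)(W), (1,2)(W), (3,1)(W); every one is W ⇒ L
(5,4): moves to (4,4)(W), (2,4)(W), (5,1)(W), (4,3)(W); every one is W ⇒ L
(5,5): moves to (4,5)(W), (2,5)(W), (5,2)(W), (4,4)(W); every one is W ⇒ L
(6,0): moves to (5,0)(W), (3,0)(W); every one is W ⇒ L
(6,1): moves to (5,1)(W), (3,1)(W), (5,0)(W); every one is W ⇒ L
(6,2): moves to (5,2)(W), (3,2)(W), (5,1)(W); every one is W ⇒ L
(7,4): moves to (6,4)(W), (4,4)(W), (7,1)(W), (6,3)(W); every one is W ⇒ L
(7,5): moves to (6,5)(W), (4,5)(W), (7,2)(W), (6,4)(W); every one is W ⇒ L
(8,0): moves to (7,0)(W), (5,0)(W); every one is W ⇒ L
(8,1): moves to (7,1)(W), (5,1)(W), (7,0)(W); every one is W ⇒ L
(8,2): moves to (7,2)(W), (5,2)(W), (7,1)(W); every one is W ⇒ L
Every other cell has at least one move into one of the L cells above, so it is W.
L cells per row: a=0: 3, a=1: 2, a=2: 3, a=3: 2, a=4: 3, a=5: 2, a=6: 3, a=7: 2, a=8: 3; total 23.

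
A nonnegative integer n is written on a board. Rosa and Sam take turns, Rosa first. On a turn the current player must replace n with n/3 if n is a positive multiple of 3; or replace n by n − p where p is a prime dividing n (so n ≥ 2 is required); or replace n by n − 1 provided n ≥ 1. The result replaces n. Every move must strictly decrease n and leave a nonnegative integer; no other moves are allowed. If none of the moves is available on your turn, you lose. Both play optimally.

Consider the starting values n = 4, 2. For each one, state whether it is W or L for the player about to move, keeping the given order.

Build the W/L table. Terminal = L. A non-terminal position is W if it has a move to some L; otherwise it is L.
n=0: no move → L
n=1: can move to 0, which is L ⇒ W
n=2: can move to 0, which is L ⇒ W
n=3: can move to 0, which is L ⇒ W
n=4: moves to 2(W), 3(W); every one is W ⇒ L

4: L, 2: W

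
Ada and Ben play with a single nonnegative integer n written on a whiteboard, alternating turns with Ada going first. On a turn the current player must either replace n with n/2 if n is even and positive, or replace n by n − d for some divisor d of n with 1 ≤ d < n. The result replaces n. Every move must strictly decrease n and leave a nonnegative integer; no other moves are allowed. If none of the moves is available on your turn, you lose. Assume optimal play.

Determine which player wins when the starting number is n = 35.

Build the W/L table. Terminal = L. A non-terminal position is W if it has a move to some L; otherwise it is L.
n=0: no move → L
n=1: no move → L
n=2: can move to 1, which is L ⇒ W
n=3: the only move is to 2(W), a W ⇒ L
n=4: can move to 3, which is L ⇒ W
n=5: the only move is to 4(W), a W ⇒ L
n=6: can move to 3, which is L ⇒ W
n=7: the only move is to 6(W), a W ⇒ L
n=8: can move to 7, which is L ⇒ W
n=9: moves to 6(W), 8(W); every one is W ⇒ L
n=10: can move to 5, which is L ⇒ W
n=11: the only move is to 10(W), a W ⇒ L
n=12: can move to 9, which is L ⇒ W
n=13: the only move is to 12(W), a W ⇒ L
n=14: can move to 7, which is L ⇒ W
n=15: moves to 10(W), 12(W), 14(W); every one is W ⇒ L
n=16: can move to 15, which is L ⇒ W
n=17: the only move is to 16(W), a W ⇒ L
n=18: can move to 9, which is L ⇒ W
n=19: the only move is to 18(W), a W ⇒ L
n=20: can move to 15, which is L ⇒ W
n=21: moves to 14(W), 18(W), 20(W); every one is W ⇒ L
n=22: can move to 11, which is L ⇒ W
n=23: the only move is to 22(W), a W ⇒ L
n=24: can move to 21, which is L ⇒ W
n=25: moves to 20(W), 24(W); every one is W ⇒ L
n=26: can move to 13, which is L ⇒ W
n=27: moves to 18(W), 24(W), 26(W); every one is W ⇒ L
n=28: can move to 21, which is L ⇒ W
n=29: the only move is to 28(W), a W ⇒ L
n=30: can move to 15, which is L ⇒ W
n=31: the only move is to 30(W), a W ⇒ L
n=32: can move to 31, which is L ⇒ W
n=33: moves to 22(W), 30(W), 32(W); every one is W ⇒ L
n=34: can move to 17, which is L ⇒ W
n=35: moves to 28(W), 30(W), 34(W); every one is W ⇒ L
The starting position 35 is L: whatever Ada does, the opponent receives a W position.

Ben wins.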